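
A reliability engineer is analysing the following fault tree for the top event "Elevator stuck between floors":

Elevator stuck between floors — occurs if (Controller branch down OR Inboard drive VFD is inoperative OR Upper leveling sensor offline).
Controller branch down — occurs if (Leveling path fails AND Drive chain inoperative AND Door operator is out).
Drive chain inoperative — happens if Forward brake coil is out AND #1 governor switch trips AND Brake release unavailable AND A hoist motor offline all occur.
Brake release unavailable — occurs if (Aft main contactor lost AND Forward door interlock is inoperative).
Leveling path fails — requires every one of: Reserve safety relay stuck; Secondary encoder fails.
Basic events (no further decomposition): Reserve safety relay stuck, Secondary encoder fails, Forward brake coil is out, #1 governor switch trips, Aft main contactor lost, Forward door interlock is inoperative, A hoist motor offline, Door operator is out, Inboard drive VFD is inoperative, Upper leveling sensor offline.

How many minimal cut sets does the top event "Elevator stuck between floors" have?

3

Leveling path fails [AND]: one cut set from each child combined → 1 × 1 = 1 cut set(s).
Brake release unavailable [AND]: one cut set from each child combined → 1 × 1 = 1 cut set(s).
Drive chain inoperative [AND]: one cut set from each child combined → 1 × 1 × 1 × 1 = 1 cut set(s).
Controller branch down [AND]: one cut set from each child combined → 1 × 1 × 1 = 1 cut set(s).
Elevator stuck between floors [OR]: union of children's cut sets → 3 cut set(s).
Minimal cut sets: {#1 governor switch trips, A hoist motor offline, Aft main contactor lost, Door operator is out, Forward brake coil is out, Forward door interlock is inoperative, Reserve safety relay stuck, Secondary encoder fails}; {Inboard drive VFD is inoperative}; {Upper leveling sensor offline}.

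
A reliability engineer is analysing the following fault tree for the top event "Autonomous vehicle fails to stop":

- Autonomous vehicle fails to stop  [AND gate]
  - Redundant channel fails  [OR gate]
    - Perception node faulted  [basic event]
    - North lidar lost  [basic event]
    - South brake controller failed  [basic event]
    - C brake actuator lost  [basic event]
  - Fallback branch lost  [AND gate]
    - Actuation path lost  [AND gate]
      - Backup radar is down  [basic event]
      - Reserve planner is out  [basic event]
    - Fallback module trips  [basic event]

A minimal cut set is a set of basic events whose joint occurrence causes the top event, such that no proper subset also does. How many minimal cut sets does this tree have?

4

Redundant channel fails [OR]: union of children's cut sets → 4 cut set(s).
Actuation path lost [AND]: one cut set from each child combined → 1 × 1 = 1 cut set(s).
Fallback branch lost [AND]: one cut set from each child combined → 1 × 1 = 1 cut set(s).
Autonomous vehicle fails to stop [AND]: one cut set from each child combined → 4 × 1 = 4 cut set(s).
Minimal cut sets: {Backup radar is down, Fallback module trips, Perception node faulted, Reserve planner is out}; {Backup radar is down, Fallback module trips, North lidar lost, Reserve planner is out}; {Backup radar is down, Fallback module trips, Reserve planner is out, South brake controller failed}; {Backup radar is down, C brake actuator lost, Fallback module trips, Reserve planner is out}.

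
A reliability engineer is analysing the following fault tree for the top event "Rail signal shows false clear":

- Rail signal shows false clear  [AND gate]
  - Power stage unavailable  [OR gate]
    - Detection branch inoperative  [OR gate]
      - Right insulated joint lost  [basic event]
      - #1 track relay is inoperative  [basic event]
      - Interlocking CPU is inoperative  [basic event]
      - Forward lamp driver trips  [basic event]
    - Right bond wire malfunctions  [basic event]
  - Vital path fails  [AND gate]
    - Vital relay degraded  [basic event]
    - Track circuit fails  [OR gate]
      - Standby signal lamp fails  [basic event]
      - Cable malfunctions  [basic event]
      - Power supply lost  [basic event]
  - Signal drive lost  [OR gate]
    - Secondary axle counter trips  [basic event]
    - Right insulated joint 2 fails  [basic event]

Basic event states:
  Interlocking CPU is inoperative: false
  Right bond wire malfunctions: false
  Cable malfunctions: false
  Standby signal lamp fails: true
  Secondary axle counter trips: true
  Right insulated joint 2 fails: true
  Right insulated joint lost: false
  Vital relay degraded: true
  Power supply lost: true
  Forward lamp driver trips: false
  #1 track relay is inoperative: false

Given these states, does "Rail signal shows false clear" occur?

Detection branch inoperative [OR]: Right insulated joint lost=not, #1 track relay is inoperative=not, Interlocking CPU is inoperative=not, Forward lamp driver trips=not → no input occurs → does not occur.
Power stage unavailable [OR]: Detection branch inoperative=not, Right bond wire malfunctions=not → no input occurs → does not occur.
Track circuit fails [OR]: Standby signal lamp fails=occurs, Cable malfunctions=not, Power supply lost=occurs → at least one input occurs → occurs.
Vital path fails [AND]: Vital relay degraded=occurs, Track circuit fails=occurs → all inputs occur → occurs.
Signal drive lost [OR]: Secondary axle counter trips=occurs, Right insulated joint 2 fails=occurs → at least one input occurs → occurs.
Rail signal shows false clear [AND]: Power stage unavailable=not, Vital path fails=occurs, Signal drive lost=occurs → not all inputs occur → does not occur.

No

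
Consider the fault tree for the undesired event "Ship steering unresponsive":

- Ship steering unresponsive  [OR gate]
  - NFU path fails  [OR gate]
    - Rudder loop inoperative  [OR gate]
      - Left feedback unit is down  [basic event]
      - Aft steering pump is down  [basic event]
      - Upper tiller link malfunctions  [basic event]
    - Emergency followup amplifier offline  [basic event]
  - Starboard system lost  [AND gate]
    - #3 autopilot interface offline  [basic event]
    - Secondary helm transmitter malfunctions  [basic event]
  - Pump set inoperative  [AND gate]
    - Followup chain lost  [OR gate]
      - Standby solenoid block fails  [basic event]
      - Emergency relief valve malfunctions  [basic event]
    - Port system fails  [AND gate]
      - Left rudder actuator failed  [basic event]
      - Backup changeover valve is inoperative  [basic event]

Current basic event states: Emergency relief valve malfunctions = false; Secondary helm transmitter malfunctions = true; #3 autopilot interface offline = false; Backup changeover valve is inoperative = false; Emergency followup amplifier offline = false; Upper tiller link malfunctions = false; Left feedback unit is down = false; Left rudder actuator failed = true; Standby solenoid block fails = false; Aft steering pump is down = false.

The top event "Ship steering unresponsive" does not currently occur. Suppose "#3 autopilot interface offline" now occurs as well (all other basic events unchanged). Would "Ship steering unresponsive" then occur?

Counterfactual: set "#3 autopilot interface offline" to occurred.
Rudder loop inoperative [OR]: Left feedback unit is down=not, Aft steering pump is down=not, Upper tiller link malfunctions=not → no input occurs → does not occur.
NFU path fails [OR]: Rudder loop inoperative=not, Emergency followup amplifier offline=not → no input occurs → does not occur.
Starboard system lost [AND]: #3 autopilot interface offline=occurs, Secondary helm transmitter malfunctions=occurs → all inputs occur → occurs.
Followup chain lost [OR]: Standby solenoid block fails=not, Emergency relief valve malfunctions=not → no input occurs → does not occur.
Port system fails [AND]: Left rudder actuator failed=occurs, Backup changeover valve is inoperative=not → not all inputs occur → does not occur.
Pump set inoperative [AND]: Followup chain lost=not, Port system fails=not → not all inputs occur → does not occur.
Ship steering unresponsive [OR]: NFU path fails=not, Starboard system lost=occurs, Pump set inoperative=not → at least one input occurs → occurs.

Yes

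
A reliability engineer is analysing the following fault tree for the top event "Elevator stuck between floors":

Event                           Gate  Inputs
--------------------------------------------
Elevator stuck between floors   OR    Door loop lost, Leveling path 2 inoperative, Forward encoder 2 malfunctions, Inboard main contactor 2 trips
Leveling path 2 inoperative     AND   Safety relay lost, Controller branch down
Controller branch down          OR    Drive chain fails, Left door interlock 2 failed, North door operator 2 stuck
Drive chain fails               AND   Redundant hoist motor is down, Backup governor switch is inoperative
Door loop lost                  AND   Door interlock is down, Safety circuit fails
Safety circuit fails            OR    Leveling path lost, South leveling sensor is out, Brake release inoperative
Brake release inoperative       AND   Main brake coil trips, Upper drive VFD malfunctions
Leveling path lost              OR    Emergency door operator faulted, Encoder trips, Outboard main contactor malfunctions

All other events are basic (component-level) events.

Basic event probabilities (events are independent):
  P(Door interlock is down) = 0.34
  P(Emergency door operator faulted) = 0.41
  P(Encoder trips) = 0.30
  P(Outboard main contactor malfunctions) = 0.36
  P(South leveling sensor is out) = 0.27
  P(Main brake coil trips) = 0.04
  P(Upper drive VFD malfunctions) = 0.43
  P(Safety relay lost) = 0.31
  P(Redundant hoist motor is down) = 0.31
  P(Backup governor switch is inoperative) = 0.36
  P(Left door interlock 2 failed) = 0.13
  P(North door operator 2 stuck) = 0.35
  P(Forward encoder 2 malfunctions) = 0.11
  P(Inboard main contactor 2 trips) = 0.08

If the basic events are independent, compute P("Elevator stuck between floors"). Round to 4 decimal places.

P(Leveling path lost) [OR] = 1 − (1−0.41) × (1−0.30) × (1−0.36) = 0.735680
P(Brake release inoperative) [AND] = 0.04 × 0.43 = 0.017200
P(Safety circuit fails) [OR] = 1 − (1−0.735680) × (1−0.27) × (1−0.017200) = 0.810365
P(Door loop lost) [AND] = 0.34 × 0.810365 = 0.275524
P(Drive chain fails) [AND] = 0.31 × 0.36 = 0.111600
P(Controller branch down) [OR] = 1 − (1−0.111600) × (1−0.13) × (1−0.35) = 0.497610
P(Leveling path 2 inoperative) [AND] = 0.31 × 0.497610 = 0.154259
P(Elevator stuck between floors) [OR] = 1 − (1−0.275524) × (1−0.154259) × (1−0.11) × (1−0.08) = 0.498306
Rounded to 4 decimal places: P(Elevator stuck between floors) ≈ 0.4983.

0.4983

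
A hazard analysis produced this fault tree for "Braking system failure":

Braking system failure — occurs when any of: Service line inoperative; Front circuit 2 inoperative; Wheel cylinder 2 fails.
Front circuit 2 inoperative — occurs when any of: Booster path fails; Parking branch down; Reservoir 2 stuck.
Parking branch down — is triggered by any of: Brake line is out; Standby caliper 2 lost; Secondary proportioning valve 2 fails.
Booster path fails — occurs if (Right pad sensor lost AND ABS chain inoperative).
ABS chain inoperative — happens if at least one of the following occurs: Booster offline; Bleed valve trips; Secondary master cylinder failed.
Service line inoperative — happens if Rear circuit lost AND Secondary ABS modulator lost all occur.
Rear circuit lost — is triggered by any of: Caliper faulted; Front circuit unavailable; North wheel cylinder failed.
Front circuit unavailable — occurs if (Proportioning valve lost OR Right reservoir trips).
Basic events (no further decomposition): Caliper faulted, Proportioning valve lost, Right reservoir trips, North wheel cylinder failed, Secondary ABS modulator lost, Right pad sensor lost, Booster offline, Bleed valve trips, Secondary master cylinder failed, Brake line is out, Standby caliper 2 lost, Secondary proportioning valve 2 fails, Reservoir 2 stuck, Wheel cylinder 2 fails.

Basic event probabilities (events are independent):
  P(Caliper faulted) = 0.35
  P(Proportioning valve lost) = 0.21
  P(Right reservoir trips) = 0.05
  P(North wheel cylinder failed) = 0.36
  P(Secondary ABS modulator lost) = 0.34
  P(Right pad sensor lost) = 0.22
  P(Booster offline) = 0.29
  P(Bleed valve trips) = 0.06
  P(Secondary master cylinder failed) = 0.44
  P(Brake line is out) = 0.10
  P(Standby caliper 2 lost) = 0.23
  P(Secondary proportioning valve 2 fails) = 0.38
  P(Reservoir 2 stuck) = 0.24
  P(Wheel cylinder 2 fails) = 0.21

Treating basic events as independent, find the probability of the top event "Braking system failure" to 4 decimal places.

P(Front circuit unavailable) [OR] = 1 − (1−0.21) × (1−0.05) = 0.249500
P(Rear circuit lost) [OR] = 1 − (1−0.35) × (1−0.249500) × (1−0.36) = 0.687792
P(Service line inoperative) [AND] = 0.687792 × 0.34 = 0.233849
P(ABS chain inoperative) [OR] = 1 − (1−0.29) × (1−0.06) × (1−0.44) = 0.626256
P(Booster path fails) [AND] = 0.22 × 0.626256 = 0.137776
P(Parking branch down) [OR] = 1 − (1−0.10) × (1−0.23) × (1−0.38) = 0.570340
P(Front circuit 2 inoperative) [OR] = 1 − (1−0.137776) × (1−0.570340) × (1−0.24) = 0.718448
P(Braking system failure) [OR] = 1 − (1−0.233849) × (1−0.718448) × (1−0.21) = 0.829588
Rounded to 4 decimal places: P(Braking system failure) ≈ 0.8296.

0.8296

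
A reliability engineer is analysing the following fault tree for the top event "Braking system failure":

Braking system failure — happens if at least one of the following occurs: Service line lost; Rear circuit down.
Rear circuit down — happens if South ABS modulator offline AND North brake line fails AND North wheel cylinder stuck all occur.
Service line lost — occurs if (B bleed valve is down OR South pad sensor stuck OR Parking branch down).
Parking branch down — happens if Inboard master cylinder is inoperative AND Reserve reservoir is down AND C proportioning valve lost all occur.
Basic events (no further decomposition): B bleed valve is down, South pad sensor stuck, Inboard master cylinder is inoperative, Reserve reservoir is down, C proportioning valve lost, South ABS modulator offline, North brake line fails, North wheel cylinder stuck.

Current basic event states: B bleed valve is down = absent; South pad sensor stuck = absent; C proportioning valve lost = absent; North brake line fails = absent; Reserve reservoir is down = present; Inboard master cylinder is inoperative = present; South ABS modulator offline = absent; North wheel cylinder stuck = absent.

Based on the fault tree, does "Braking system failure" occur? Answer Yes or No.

No

Parking branch down [AND]: Inboard master cylinder is inoperative=occurs, Reserve reservoir is down=occurs, C proportioning valve lost=not → not all inputs occur → does not occur.
Service line lost [OR]: B bleed valve is down=not, South pad sensor stuck=not, Parking branch down=not → no input occurs → does not occur.
Rear circuit down [AND]: South ABS modulator offline=not, North brake line fails=not, North wheel cylinder stuck=not → not all inputs occur → does not occur.
Braking system failure [OR]: Service line lost=not, Rear circuit down=not → no input occurs → does not occur.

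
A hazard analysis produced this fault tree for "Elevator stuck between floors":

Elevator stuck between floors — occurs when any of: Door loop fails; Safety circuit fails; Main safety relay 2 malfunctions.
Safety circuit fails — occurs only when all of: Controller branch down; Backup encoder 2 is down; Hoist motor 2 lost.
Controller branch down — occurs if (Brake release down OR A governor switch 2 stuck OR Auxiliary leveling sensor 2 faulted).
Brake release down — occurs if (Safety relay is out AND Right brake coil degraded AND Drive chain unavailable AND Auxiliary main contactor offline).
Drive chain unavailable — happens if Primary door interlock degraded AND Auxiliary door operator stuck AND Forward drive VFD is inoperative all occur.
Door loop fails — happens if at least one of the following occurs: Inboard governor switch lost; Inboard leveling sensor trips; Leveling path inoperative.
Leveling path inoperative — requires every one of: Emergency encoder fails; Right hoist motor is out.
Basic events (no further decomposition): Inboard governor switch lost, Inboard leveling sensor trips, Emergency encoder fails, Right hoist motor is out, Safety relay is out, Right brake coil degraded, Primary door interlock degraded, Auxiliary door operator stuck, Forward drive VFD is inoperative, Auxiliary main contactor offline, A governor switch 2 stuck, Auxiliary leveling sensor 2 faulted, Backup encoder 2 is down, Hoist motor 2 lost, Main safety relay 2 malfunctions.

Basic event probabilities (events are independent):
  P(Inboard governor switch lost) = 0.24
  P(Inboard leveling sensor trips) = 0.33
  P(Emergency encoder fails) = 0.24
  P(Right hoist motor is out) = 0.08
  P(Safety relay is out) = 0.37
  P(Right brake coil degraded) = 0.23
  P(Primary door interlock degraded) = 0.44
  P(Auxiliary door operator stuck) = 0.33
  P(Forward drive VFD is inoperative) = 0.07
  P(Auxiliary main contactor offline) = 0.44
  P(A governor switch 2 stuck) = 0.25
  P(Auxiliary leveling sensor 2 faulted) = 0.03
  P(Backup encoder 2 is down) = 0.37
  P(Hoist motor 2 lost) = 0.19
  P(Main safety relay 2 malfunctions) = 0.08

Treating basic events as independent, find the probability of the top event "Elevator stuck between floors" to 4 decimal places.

0.5493

P(Leveling path inoperative) [AND] = 0.24 × 0.08 = 0.019200
P(Door loop fails) [OR] = 1 − (1−0.24) × (1−0.33) × (1−0.019200) = 0.500577
P(Drive chain unavailable) [AND] = 0.44 × 0.33 × 0.07 = 0.010164
P(Brake release down) [AND] = 0.37 × 0.23 × 0.010164 × 0.44 = 0.000381
P(Controller branch down) [OR] = 1 − (1−0.000381) × (1−0.25) × (1−0.03) = 0.272777
P(Safety circuit fails) [AND] = 0.272777 × 0.37 × 0.19 = 0.019176
P(Elevator stuck between floors) [OR] = 1 − (1−0.500577) × (1−0.019176) × (1−0.08) = 0.549342
Rounded to 4 decimal places: P(Elevator stuck between floors) ≈ 0.5493.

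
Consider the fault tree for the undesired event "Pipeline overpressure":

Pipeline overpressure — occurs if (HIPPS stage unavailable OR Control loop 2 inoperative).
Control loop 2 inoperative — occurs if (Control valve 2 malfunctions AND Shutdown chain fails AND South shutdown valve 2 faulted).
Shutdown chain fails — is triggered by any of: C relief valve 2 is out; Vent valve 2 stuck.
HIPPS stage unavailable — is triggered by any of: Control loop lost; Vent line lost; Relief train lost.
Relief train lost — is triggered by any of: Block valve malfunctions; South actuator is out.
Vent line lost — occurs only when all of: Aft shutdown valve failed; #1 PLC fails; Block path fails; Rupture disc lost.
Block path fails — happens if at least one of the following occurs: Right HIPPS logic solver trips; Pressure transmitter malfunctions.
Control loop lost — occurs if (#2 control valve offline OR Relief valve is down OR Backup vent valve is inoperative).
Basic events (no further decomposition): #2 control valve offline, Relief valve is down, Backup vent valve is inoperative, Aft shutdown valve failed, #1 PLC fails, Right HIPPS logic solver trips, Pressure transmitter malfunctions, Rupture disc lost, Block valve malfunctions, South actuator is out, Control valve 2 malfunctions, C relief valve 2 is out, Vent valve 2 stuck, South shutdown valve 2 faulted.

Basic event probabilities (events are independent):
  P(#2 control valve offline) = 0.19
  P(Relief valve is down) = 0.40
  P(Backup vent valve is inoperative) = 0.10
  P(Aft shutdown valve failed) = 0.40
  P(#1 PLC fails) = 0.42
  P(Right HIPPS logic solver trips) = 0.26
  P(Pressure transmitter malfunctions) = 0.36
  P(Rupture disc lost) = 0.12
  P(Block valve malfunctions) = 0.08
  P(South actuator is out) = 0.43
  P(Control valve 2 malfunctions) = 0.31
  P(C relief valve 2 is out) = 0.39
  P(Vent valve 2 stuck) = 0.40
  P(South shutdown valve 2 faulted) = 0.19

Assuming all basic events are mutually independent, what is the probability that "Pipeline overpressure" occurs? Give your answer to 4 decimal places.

P(Control loop lost) [OR] = 1 − (1−0.19) × (1−0.40) × (1−0.10) = 0.562600
P(Block path fails) [OR] = 1 − (1−0.26) × (1−0.36) = 0.526400
P(Vent line lost) [AND] = 0.40 × 0.42 × 0.526400 × 0.12 = 0.010612
P(Relief train lost) [OR] = 1 − (1−0.08) × (1−0.43) = 0.475600
P(HIPPS stage unavailable) [OR] = 1 − (1−0.562600) × (1−0.010612) × (1−0.475600) = 0.773062
P(Shutdown chain fails) [OR] = 1 − (1−0.39) × (1−0.40) = 0.634000
P(Control loop 2 inoperative) [AND] = 0.31 × 0.634000 × 0.19 = 0.037343
P(Pipeline overpressure) [OR] = 1 − (1−0.773062) × (1−0.037343) = 0.781537
Rounded to 4 decimal places: P(Pipeline overpressure) ≈ 0.7815.

0.7815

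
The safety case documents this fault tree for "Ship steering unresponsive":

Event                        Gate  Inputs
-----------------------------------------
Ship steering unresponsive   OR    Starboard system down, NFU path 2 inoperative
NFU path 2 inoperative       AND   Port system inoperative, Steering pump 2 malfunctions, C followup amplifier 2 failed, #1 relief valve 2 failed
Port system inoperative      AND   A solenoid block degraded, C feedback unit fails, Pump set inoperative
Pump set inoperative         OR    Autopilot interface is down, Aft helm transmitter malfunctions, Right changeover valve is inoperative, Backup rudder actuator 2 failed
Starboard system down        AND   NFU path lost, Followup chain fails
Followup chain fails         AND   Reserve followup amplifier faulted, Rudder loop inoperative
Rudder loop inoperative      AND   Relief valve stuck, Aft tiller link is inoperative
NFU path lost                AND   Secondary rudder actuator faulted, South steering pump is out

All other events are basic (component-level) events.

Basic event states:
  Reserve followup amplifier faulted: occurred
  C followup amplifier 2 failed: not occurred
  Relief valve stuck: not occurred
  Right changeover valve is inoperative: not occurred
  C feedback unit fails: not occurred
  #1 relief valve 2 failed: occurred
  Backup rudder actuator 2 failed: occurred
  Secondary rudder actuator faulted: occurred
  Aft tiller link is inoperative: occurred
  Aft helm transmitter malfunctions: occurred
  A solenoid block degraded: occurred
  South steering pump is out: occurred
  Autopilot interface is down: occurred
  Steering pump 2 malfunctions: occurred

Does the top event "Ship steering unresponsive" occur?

No

NFU path lost [AND]: Secondary rudder actuator faulted=occurs, South steering pump is out=occurs → all inputs occur → occurs.
Rudder loop inoperative [AND]: Relief valve stuck=not, Aft tiller link is inoperative=occurs → not all inputs occur → does not occur.
Followup chain fails [AND]: Reserve followup amplifier faulted=occurs, Rudder loop inoperative=not → not all inputs occur → does not occur.
Starboard system down [AND]: NFU path lost=occurs, Followup chain fails=not → not all inputs occur → does not occur.
Pump set inoperative [OR]: Autopilot interface is down=occurs, Aft helm transmitter malfunctions=occurs, Right changeover valve is inoperative=not, Backup rudder actuator 2 failed=occurs → at least one input occurs → occurs.
Port system inoperative [AND]: A solenoid block degraded=occurs, C feedback unit fails=not, Pump set inoperative=occurs → not all inputs occur → does not occur.
NFU path 2 inoperative [AND]: Port system inoperative=not, Steering pump 2 malfunctions=occurs, C followup amplifier 2 failed=not, #1 relief valve 2 failed=occurs → not all inputs occur → does not occur.
Ship steering unresponsive [OR]: Starboard system down=not, NFU path 2 inoperative=not → no input occurs → does not occur.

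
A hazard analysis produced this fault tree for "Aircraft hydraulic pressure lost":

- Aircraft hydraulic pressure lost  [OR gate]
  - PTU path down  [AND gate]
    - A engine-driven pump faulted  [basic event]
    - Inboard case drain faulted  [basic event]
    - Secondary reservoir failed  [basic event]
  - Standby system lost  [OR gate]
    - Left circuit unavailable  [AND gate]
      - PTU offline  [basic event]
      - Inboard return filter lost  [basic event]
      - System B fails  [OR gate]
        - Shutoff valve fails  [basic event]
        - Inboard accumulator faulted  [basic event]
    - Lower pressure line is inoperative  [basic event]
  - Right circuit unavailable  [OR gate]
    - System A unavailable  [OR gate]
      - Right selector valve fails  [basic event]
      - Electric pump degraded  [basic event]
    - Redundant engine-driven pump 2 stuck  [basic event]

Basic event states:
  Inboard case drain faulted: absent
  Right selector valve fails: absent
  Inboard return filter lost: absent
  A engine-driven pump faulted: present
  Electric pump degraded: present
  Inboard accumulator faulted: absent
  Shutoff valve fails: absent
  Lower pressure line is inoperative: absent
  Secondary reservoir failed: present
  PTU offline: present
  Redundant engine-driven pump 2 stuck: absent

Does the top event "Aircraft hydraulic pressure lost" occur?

Yes

PTU path down [AND]: A engine-driven pump faulted=occurs, Inboard case drain faulted=not, Secondary reservoir failed=occurs → not all inputs occur → does not occur.
System B fails [OR]: Shutoff valve fails=not, Inboard accumulator faulted=not → no input occurs → does not occur.
Left circuit unavailable [AND]: PTU offline=occurs, Inboard return filter lost=not, System B fails=not → not all inputs occur → does not occur.
Standby system lost [OR]: Left circuit unavailable=not, Lower pressure line is inoperative=not → no input occurs → does not occur.
System A unavailable [OR]: Right selector valve fails=not, Electric pump degraded=occurs → at least one input occurs → occurs.
Right circuit unavailable [OR]: System A unavailable=occurs, Redundant engine-driven pump 2 stuck=not → at least one input occurs → occurs.
Aircraft hydraulic pressure lost [OR]: PTU path down=not, Standby system lost=not, Right circuit unavailable=occurs → at least one input occurs → occurs.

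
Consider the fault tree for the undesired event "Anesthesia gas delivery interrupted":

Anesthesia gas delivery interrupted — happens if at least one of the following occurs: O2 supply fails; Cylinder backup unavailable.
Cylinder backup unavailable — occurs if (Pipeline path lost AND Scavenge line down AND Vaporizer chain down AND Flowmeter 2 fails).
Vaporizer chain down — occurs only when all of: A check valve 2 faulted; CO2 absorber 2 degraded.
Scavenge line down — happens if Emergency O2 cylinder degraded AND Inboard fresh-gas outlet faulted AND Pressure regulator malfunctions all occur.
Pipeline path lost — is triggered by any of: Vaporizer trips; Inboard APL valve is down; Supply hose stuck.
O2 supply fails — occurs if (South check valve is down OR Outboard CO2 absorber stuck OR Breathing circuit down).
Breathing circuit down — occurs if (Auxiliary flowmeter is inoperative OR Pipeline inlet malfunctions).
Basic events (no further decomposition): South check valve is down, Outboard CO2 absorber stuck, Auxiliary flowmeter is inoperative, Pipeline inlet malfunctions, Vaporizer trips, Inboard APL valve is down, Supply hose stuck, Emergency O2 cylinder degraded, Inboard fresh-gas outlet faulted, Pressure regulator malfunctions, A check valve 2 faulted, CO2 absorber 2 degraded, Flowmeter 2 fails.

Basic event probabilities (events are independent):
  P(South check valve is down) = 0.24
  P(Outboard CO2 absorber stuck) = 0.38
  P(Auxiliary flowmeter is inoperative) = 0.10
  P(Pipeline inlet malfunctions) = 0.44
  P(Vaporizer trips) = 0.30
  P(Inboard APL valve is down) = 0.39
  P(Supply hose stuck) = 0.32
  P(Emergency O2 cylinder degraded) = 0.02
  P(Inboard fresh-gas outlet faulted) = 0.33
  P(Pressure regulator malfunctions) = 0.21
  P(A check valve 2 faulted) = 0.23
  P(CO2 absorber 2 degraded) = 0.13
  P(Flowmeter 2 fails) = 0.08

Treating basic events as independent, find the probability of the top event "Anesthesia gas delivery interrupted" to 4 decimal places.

0.7625

P(Breathing circuit down) [OR] = 1 − (1−0.10) × (1−0.44) = 0.496000
P(O2 supply fails) [OR] = 1 − (1−0.24) × (1−0.38) × (1−0.496000) = 0.762515
P(Pipeline path lost) [OR] = 1 − (1−0.30) × (1−0.39) × (1−0.32) = 0.709640
P(Scavenge line down) [AND] = 0.02 × 0.33 × 0.21 = 0.001386
P(Vaporizer chain down) [AND] = 0.23 × 0.13 = 0.029900
P(Cylinder backup unavailable) [AND] = 0.709640 × 0.001386 × 0.029900 × 0.08 = 0.000002
P(Anesthesia gas delivery interrupted) [OR] = 1 − (1−0.762515) × (1−0.000002) = 0.762515
Rounded to 4 decimal places: P(Anesthesia gas delivery interrupted) ≈ 0.7625.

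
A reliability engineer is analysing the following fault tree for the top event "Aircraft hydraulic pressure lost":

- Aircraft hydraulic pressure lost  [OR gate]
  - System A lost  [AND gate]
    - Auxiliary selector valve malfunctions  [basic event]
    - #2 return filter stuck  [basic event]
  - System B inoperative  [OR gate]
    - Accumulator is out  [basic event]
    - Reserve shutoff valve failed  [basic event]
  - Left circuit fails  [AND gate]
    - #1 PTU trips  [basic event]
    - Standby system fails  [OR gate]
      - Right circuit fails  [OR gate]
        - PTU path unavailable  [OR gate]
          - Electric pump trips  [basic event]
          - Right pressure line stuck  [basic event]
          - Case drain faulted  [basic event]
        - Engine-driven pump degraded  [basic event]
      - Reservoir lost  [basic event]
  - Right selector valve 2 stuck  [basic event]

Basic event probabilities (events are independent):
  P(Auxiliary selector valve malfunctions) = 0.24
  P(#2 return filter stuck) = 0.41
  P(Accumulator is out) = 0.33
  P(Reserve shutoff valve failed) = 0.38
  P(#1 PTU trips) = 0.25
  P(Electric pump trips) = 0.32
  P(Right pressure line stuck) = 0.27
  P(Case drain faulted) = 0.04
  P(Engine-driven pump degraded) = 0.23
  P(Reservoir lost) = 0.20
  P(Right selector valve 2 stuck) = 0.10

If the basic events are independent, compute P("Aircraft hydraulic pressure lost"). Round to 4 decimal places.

0.7225

P(System A lost) [AND] = 0.24 × 0.41 = 0.098400
P(System B inoperative) [OR] = 1 − (1−0.33) × (1−0.38) = 0.584600
P(PTU path unavailable) [OR] = 1 − (1−0.32) × (1−0.27) × (1−0.04) = 0.523456
P(Right circuit fails) [OR] = 1 − (1−0.523456) × (1−0.23) = 0.633061
P(Standby system fails) [OR] = 1 − (1−0.633061) × (1−0.20) = 0.706449
P(Left circuit fails) [AND] = 0.25 × 0.706449 = 0.176612
P(Aircraft hydraulic pressure lost) [OR] = 1 − (1−0.098400) × (1−0.584600) × (1−0.176612) × (1−0.10) = 0.722459
Rounded to 4 decimal places: P(Aircraft hydraulic pressure lost) ≈ 0.7225.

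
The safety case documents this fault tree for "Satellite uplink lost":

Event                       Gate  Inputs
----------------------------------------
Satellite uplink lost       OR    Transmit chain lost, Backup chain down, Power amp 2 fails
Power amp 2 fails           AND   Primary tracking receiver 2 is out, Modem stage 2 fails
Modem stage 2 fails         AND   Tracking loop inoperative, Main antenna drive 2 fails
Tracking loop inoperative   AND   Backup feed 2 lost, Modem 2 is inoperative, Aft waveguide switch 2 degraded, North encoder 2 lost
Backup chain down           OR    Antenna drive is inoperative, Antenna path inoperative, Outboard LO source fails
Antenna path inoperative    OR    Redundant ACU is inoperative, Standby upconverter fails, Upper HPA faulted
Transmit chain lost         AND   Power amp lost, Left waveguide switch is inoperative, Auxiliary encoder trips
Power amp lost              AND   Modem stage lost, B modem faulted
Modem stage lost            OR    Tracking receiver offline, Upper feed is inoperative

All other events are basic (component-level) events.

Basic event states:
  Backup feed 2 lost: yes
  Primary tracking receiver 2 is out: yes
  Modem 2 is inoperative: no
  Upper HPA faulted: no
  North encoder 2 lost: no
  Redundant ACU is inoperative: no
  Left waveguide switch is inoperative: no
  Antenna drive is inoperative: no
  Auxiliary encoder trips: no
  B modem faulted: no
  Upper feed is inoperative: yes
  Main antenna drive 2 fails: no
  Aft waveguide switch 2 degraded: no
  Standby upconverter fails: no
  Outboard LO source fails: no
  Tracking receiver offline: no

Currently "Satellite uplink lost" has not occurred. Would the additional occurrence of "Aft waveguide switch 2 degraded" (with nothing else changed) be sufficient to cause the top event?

No

Counterfactual: set "Aft waveguide switch 2 degraded" to occurred.
Modem stage lost [OR]: Tracking receiver offline=not, Upper feed is inoperative=occurs → at least one input occurs → occurs.
Power amp lost [AND]: Modem stage lost=occurs, B modem faulted=not → not all inputs occur → does not occur.
Transmit chain lost [AND]: Power amp lost=not, Left waveguide switch is inoperative=not, Auxiliary encoder trips=not → not all inputs occur → does not occur.
Antenna path inoperative [OR]: Redundant ACU is inoperative=not, Standby upconverter fails=not, Upper HPA faulted=not → no input occurs → does not occur.
Backup chain down [OR]: Antenna drive is inoperative=not, Antenna path inoperative=not, Outboard LO source fails=not → no input occurs → does not occur.
Tracking loop inoperative [AND]: Backup feed 2 lost=occurs, Modem 2 is inoperative=not, Aft waveguide switch 2 degraded=occurs, North encoder 2 lost=not → not all inputs occur → does not occur.
Modem stage 2 fails [AND]: Tracking loop inoperative=not, Main antenna drive 2 fails=not → not all inputs occur → does not occur.
Power amp 2 fails [AND]: Primary tracking receiver 2 is out=occurs, Modem stage 2 fails=not → not all inputs occur → does not occur.
Satellite uplink lost [OR]: Transmit chain lost=not, Backup chain down=not, Power amp 2 fails=not → no input occurs → does not occur.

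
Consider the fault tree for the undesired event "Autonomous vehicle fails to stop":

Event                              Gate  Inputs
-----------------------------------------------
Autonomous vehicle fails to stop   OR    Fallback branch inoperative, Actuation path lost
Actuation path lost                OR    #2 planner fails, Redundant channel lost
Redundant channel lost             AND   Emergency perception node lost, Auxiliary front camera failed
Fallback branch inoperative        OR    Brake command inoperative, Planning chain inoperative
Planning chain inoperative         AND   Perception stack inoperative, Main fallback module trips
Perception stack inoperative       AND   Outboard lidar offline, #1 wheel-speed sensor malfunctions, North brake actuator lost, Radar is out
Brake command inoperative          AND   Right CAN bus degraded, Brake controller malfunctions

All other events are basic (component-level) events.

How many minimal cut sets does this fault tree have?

Brake command inoperative [AND]: one cut set from each child combined → 1 × 1 = 1 cut set(s).
Perception stack inoperative [AND]: one cut set from each child combined → 1 × 1 × 1 × 1 = 1 cut set(s).
Planning chain inoperative [AND]: one cut set from each child combined → 1 × 1 = 1 cut set(s).
Fallback branch inoperative [OR]: union of children's cut sets → 2 cut set(s).
Redundant channel lost [AND]: one cut set from each child combined → 1 × 1 = 1 cut set(s).
Actuation path lost [OR]: union of children's cut sets → 2 cut set(s).
Autonomous vehicle fails to stop [OR]: union of children's cut sets → 4 cut set(s).
Minimal cut sets: {Brake controller malfunctions, Right CAN bus degraded}; {#1 wheel-speed sensor malfunctions, Main fallback module trips, North brake actuator lost, Outboard lidar offline, Radar is out}; {#2 planner fails}; {Auxiliary front camera failed, Emergency perception node lost}.

4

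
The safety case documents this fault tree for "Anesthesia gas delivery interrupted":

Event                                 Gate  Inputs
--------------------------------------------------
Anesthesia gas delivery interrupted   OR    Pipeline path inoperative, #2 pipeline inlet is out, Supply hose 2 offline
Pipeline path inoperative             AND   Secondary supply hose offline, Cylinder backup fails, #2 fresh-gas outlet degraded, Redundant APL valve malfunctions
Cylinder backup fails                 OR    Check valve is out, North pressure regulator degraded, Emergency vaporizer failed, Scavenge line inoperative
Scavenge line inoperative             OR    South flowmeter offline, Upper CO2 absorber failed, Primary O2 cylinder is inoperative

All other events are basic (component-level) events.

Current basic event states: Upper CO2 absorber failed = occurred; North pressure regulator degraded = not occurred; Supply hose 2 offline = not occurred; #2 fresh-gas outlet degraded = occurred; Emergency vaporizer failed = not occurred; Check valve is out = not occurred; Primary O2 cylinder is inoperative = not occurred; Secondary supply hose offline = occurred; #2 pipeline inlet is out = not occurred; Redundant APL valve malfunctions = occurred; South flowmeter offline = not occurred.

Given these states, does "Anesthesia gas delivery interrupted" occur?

Yes

Scavenge line inoperative [OR]: South flowmeter offline=not, Upper CO2 absorber failed=occurs, Primary O2 cylinder is inoperative=not → at least one input occurs → occurs.
Cylinder backup fails [OR]: Check valve is out=not, North pressure regulator degraded=not, Emergency vaporizer failed=not, Scavenge line inoperative=occurs → at least one input occurs → occurs.
Pipeline path inoperative [AND]: Secondary supply hose offline=occurs, Cylinder backup fails=occurs, #2 fresh-gas outlet degraded=occurs, Redundant APL valve malfunctions=occurs → all inputs occur → occurs.
Anesthesia gas delivery interrupted [OR]: Pipeline path inoperative=occurs, #2 pipeline inlet is out=not, Supply hose 2 offline=not → at least one input occurs → occurs.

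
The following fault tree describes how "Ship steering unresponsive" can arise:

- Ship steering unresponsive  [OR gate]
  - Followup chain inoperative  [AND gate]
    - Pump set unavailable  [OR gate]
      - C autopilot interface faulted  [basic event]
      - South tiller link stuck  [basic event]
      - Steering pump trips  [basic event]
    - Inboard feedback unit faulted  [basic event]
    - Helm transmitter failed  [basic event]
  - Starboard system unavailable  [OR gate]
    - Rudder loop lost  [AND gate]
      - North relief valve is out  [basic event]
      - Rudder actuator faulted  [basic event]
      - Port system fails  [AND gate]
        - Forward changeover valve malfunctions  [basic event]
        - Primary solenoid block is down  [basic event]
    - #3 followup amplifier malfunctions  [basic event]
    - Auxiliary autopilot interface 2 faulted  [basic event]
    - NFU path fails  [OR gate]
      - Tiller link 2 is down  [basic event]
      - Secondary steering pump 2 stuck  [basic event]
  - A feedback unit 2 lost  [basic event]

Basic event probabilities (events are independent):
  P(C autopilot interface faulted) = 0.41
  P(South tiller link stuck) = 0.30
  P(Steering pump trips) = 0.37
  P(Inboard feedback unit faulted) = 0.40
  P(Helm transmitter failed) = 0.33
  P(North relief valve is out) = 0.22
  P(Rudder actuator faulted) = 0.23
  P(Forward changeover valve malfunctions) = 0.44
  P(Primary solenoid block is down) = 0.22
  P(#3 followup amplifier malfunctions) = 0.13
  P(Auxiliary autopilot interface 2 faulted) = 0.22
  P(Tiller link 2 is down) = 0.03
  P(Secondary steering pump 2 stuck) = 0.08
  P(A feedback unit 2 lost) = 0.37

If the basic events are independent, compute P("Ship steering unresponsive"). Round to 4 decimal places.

P(Pump set unavailable) [OR] = 1 − (1−0.41) × (1−0.30) × (1−0.37) = 0.739810
P(Followup chain inoperative) [AND] = 0.739810 × 0.40 × 0.33 = 0.097655
P(Port system fails) [AND] = 0.44 × 0.22 = 0.096800
P(Rudder loop lost) [AND] = 0.22 × 0.23 × 0.096800 = 0.004898
P(NFU path fails) [OR] = 1 − (1−0.03) × (1−0.08) = 0.107600
P(Starboard system unavailable) [OR] = 1 − (1−0.004898) × (1−0.13) × (1−0.22) × (1−0.107600) = 0.397384
P(Ship steering unresponsive) [OR] = 1 − (1−0.097655) × (1−0.397384) × (1−0.37) = 0.657426
Rounded to 4 decimal places: P(Ship steering unresponsive) ≈ 0.6574.

0.6574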